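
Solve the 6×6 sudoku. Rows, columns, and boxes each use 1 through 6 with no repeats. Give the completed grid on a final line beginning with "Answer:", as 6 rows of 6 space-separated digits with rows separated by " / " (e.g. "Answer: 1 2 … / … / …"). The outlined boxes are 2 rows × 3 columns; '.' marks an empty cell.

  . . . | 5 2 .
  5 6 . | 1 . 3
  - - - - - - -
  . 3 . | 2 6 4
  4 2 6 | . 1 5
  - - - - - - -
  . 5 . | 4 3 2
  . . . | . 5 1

Step 1. [r3c1∈{1}] nothing but 1 survives at r3c1, so r3c1=1.
Step 2. [r6c1∈{2,3,6}] 2 has one home in col 1: r6c1. So r6c1=2.
Step 3. [r1c2∈{1,4}] 1 has one home in col 2: r1c2, so r1c2=1.
Step 4. [r1c3∈{3,4}] in row 1, 4 fits only at r1c3, so r1c3=4.
Step 5. [r6c3∈{3}] r6c3 is down to just 3, so r6c3=3.
Step 6. [r5c1∈{6}] only 6 remains possible at r5c1. So r5c1=6.
Step 7. [r6c4∈{6}] r6c4 is down to just 6. So r6c4=6.
Step 8. [r5c3∈{1}] only 1 remains possible at r5c3, so r5c3=1.
Step 9. [r1c1∈{3}] r1c1 is down to just 3 ⇒ r1c1=3.
Step 10. [r1c6∈{6}] only 6 remains possible at r1c6, so r1c6=6.
Step 11. [r3c3∈{5}] r3c3 has the single candidate 5 ⇒ r3c3=5.
Step 12. [r4c4∈{3}] r4c4's peers cover all but 3. So r4c4=3.
Step 13. [r6c2∈{4}] only 4 remains possible at r6c2. So r6c2=4.
Step 14. [r2c5∈{4}] nothing but 4 survives at r2c5. So r2c5=4.
Step 15. [r2c3∈{2}] nothing but 2 survives at r2c3 ⇒ r2c3=2.

Answer: 3 1 4 5 2 6 / 5 6 2 1 4 3 / 1 3 5 2 6 4 / 4 2 6 3 1 5 / 6 5 1 4 3 2 / 2 4 3 6 5 1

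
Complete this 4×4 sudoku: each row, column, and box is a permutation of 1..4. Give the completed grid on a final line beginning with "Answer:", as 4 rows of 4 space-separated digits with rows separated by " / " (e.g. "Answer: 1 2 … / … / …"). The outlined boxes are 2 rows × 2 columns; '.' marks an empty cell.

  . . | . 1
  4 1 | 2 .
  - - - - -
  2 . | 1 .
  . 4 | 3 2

Step 1. [r3c2∈{3}] r3c2 has the single candidate 3, so r3c2=3.
Step 2. [r2c4∈{3}] nothing but 3 survives at r2c4. So r2c4=3.
Step 3. [r1c1∈{3}] nothing but 3 survives at r1c1 ⇒ r1c1=3.
Step 4. [r1c2∈{2}] r1c2 is down to just 2. So r1c2=2.
Step 5. [r3c4∈{4}] nothing but 4 survives at r3c4. So r3c4=4.
Step 6. [r1c3∈{4}] r1c3's peers cover all but 4, so r1c3=4.
Step 7. [r4c1∈{1}] r4c1's peers cover all but 1 ⇒ r4c1=1.

Answer: 3 2 4 1 / 4 1 2 3 / 2 3 1 4 / 1 4 3 2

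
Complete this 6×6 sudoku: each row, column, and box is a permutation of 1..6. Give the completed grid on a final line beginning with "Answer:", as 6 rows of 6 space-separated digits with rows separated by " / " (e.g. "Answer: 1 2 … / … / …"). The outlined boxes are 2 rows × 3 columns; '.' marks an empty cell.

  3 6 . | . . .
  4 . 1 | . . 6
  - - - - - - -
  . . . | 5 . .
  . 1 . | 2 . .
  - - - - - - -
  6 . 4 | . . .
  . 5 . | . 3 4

Step 1. [r6c3∈{2}] nothing but 2 survives at r6c3, so r6c3=2.
Step 2. [r5c4∈{1}] nothing but 1 survives at r5c4, so r5c4=1.
Step 3. [r2c5∈{2,5}] across row 2, 5 lands solely at r2c5, so r2c5=5.
Step 4. [r3c2∈{2,3,4}] in col 2, 4 fits only at r3c2, so r3c2=4.
Step 5. [r4c6∈{3}] r4c6's peers cover all but 3, so r4c6=3.
Step 6. [r3c6∈{1}] r3c6 has the single candidate 1 ⇒ r3c6=1.
Step 7. [r5c5∈{2}] only 2 remains possible at r5c5 ⇒ r5c5=2.
Step 8. [r3c5∈{6}] r3c5 has the single candidate 6 ⇒ r3c5=6.
Step 9. [r4c3∈{5,6}] row 4 places 6 nowhere but r4c3 ⇒ r4c3=6.
Step 10. [r1c5∈{1,4}] 1 has one home in row 1: r1c5. So r1c5=1.
Step 11. [r1c4∈{4}] r1c4 has the single candidate 4. So r1c4=4.
Step 12. [r3c1∈{2}] r3c1's peers cover all but 2. So r3c1=2.
Step 13. [r2c2∈{2}] nothing but 2 survives at r2c2 ⇒ r2c2=2.
Step 14. [r1c3∈{5}] nothing but 5 survives at r1c3 ⇒ r1c3=5.
Step 15. [r4c5∈{4}] r4c5 is down to just 4, so r4c5=4.
Step 16. [r1c6∈{2}] nothing but 2 survives at r1c6 ⇒ r1c6=2.
Step 17. [r6c1∈{1}] only 1 remains possible at r6c1, so r6c1=1.
Step 18. [r5c2∈{3}] r5c2 has the single candidate 3 ⇒ r5c2=3.
Step 19. [r3c3∈{3}] nothing but 3 survives at r3c3 ⇒ r3c3=3.
Step 20. [r2c4∈{3}] r2c4 is down to just 3 ⇒ r2c4=3.
Step 21. [r4c1∈{5}] r4c1 has the single candidate 5, so r4c1=5.
Step 22. [r6c4∈{6}] r6c4's peers cover all but 6. So r6c4=6.
Step 23. [r5c6∈{5}] r5c6 has the single candidate 5 ⇒ r5c6=5.

Answer: 3 6 5 4 1 2 / 4 2 1 3 5 6 / 2 4 3 5 6 1 / 5 1 6 2 4 3 / 6 3 4 1 2 5 / 1 5 2 6 3 4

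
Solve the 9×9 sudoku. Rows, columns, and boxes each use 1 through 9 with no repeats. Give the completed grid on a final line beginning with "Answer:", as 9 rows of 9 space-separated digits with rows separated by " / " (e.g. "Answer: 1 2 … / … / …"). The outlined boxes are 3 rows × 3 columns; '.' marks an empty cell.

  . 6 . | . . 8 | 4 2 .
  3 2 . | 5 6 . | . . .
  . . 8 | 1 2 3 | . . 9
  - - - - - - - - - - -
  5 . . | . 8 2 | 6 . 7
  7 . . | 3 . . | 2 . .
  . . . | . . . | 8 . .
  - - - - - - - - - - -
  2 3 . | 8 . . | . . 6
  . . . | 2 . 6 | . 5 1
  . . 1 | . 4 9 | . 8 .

Step 1. [r2c3∈{4,7,9}] in row 2, 9 fits only at r2c3. So r2c3=9.
Step 2. [r9c4∈{7}] only 7 remains possible at r9c4 ⇒ r9c4=7.
Step 3. [r7c8∈{4,7,9}] box 9 places 4 nowhere but r7c8. So r7c8=4.
Step 4. [r6c4∈{4,6,9}] in col 4, 6 fits only at r6c4. So r6c4=6.
Step 5. [r4c4∈{4,9}] col 4 places 4 nowhere but r4c4, so r4c4=4.
Step 6. [r5c2∈{1,4,8,9}] r5c2 is the only open cell in row 5 admitting 8. So r5c2=8.
Step 7. [r3c7∈{5,7}] 5 has one home in col 7: r3c7, so r3c7=5.
Step 8. [r3c1∈{4}] r3c1 is down to just 4, so r3c1=4.
Step 9. [r3c2∈{7}] nothing but 7 survives at r3c2. So r3c2=7.
Step 10. [r1c5∈{7,9}] in row 1, 7 fits only at r1c5 ⇒ r1c5=7.
Step 11. [r6c6∈{1,5,7}] across row 6, 7 lands solely at r6c6 ⇒ r6c6=7.
Step 12. [r1c9∈{3}] only 3 remains possible at r1c9, so r1c9=3.
Step 13. [r2c8∈{1,7}] r2c8 is the only open cell in col 8 admitting 7, so r2c8=7.
Step 14. [r4c3∈{3}] r4c3's peers cover all but 3 ⇒ r4c3=3.
Step 15. [r6c8∈{1,3,9}] r6c8 is the only open cell in row 6 admitting 3. So r6c8=3.
Step 16. [r7c7∈{7,9}] across row 7, 9 lands solely at r7c7 ⇒ r7c7=9.
Step 17. [r8c7∈{3,7}] r8c7 is the only open cell in col 7 admitting 7, so r8c7=7.
Step 18. [r8c3∈{4}] r8c3's peers cover all but 4, so r8c3=4.
Step 19. [r6c2∈{1,4,9}] in col 2, 4 fits only at r6c2, so r6c2=4.
Step 20. [r4c2∈{1,9}] 1 has one home in col 2: r4c2, so r4c2=1.
Step 21. [r6c5∈{1,5,9}] r6c5 is the only open cell in row 6 admitting 1, so r6c5=1.
Step 22. [r7c5∈{5}] r7c5 has the single candidate 5. So r7c5=5.
Step 23. [r5c6∈{5}] nothing but 5 survives at r5c6. So r5c6=5.
Step 24. [r6c1∈{9}] r6c1 has the single candidate 9. So r6c1=9.
Step 25. [r5c5∈{9}] only 9 remains possible at r5c5, so r5c5=9.
Step 26. [r9c1∈{6}] r9c1 has the single candidate 6, so r9c1=6.
Step 27. [r6c9∈{5}] only 5 remains possible at r6c9, so r6c9=5.
Step 28. [r1c3∈{5}] r1c3 has the single candidate 5, so r1c3=5.
Step 29. [r9c2∈{5}] only 5 remains possible at r9c2, so r9c2=5.
Step 30. [r1c4∈{9}] r1c4 is down to just 9, so r1c4=9.
Step 31. [r1c1∈{1}] nothing but 1 survives at r1c1. So r1c1=1.
Step 32. [r8c5∈{3}] nothing but 3 survives at r8c5 ⇒ r8c5=3.
Step 33. [r2c9∈{8}] nothing but 8 survives at r2c9. So r2c9=8.
Step 34. [r3c8∈{6}] r3c8 has the single candidate 6 ⇒ r3c8=6.
Step 35. [r9c7∈{3}] r9c7 has the single candidate 3, so r9c7=3.
Step 36. [r9c9∈{2}] r9c9's peers cover all but 2. So r9c9=2.
Step 37. [r2c6∈{4}] r2c6 is down to just 4, so r2c6=4.
Step 38. [r5c3∈{6}] only 6 remains possible at r5c3 ⇒ r5c3=6.
Step 39. [r6c3∈{2}] r6c3 has the single candidate 2, so r6c3=2.
Step 40. [r8c2∈{9}] r8c2's peers cover all but 9 ⇒ r8c2=9.
Step 41. [r4c8∈{9}] r4c8 is down to just 9, so r4c8=9.
Step 42. [r7c6∈{1}] r7c6 has the single candidate 1, so r7c6=1.
Step 43. [r5c8∈{1}] r5c8 is down to just 1. So r5c8=1.
Step 44. [r2c7∈{1}] r2c7's peers cover all but 1. So r2c7=1.
Step 45. [r8c1∈{8}] r8c1 is down to just 8. So r8c1=8.
Step 46. [r5c9∈{4}] r5c9's peers cover all but 4 ⇒ r5c9=4.
Step 47. [r7c3∈{7}] r7c3 has the single candidate 7. So r7c3=7.

Answer: 1 6 5 9 7 8 4 2 3 / 3 2 9 5 6 4 1 7 8 / 4 7 8 1 2 3 5 6 9 / 5 1 3 4 8 2 6 9 7 / 7 8 6 3 9 5 2 1 4 / 9 4 2 6 1 7 8 3 5 / 2 3 7 8 5 1 9 4 6 / 8 9 4 2 3 6 7 5 1 / 6 5 1 7 4 9 3 8 2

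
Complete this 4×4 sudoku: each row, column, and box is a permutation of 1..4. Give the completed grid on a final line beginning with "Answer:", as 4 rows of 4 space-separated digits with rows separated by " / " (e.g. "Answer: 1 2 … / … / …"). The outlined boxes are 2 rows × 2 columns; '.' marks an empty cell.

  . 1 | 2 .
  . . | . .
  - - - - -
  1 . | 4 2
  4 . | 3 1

Step 1. [r2c2∈{2,3,4}] 4 has one home in col 2: r2c2. So r2c2=4.
Step 2. [r2c4∈{3}] only 3 remains possible at r2c4, so r2c4=3.
Step 3. [r2c1∈{2}] r2c1 has the single candidate 2, so r2c1=2.
Step 4. [r3c2∈{3}] nothing but 3 survives at r3c2. So r3c2=3.
Step 5. [r4c2∈{2}] r4c2 has the single candidate 2, so r4c2=2.
Step 6. [r2c3∈{1}] r2c3 is down to just 1. So r2c3=1.
Step 7. [r1c1∈{3}] only 3 remains possible at r1c1, so r1c1=3.
Step 8. [r1c4∈{4}] only 4 remains possible at r1c4, so r1c4=4.

Answer: 3 1 2 4 / 2 4 1 3 / 1 3 4 2 / 4 2 3 1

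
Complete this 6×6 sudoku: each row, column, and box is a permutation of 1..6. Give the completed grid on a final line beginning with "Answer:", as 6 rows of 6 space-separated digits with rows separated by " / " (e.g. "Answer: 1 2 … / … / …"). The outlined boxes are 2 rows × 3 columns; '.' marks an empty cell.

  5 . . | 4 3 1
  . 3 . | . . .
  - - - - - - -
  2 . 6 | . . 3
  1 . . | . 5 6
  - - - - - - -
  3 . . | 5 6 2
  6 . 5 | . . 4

Step 1. [r2c3∈{1,2,4}] in row 2, 1 fits only at r2c3 ⇒ r2c3=1.
Step 2. [r6c5∈{1}] r6c5 has the single candidate 1, so r6c5=1.
Step 3. [r4c2∈{4}] r4c2 is down to just 4, so r4c2=4.
Step 4. [r6c2∈{2}] r6c2's peers cover all but 2, so r6c2=2.
Step 5. [r2c4∈{2,6}] r2c4 is the only open cell in row 2 admitting 6 ⇒ r2c4=6.
Step 6. [r3c4∈{1}] only 1 remains possible at r3c4 ⇒ r3c4=1.
Step 7. [r2c5∈{2}] nothing but 2 survives at r2c5, so r2c5=2.
Step 8. [r4c3∈{3}] r4c3's peers cover all but 3. So r4c3=3.
Step 9. [r2c6∈{5}] only 5 remains possible at r2c6. So r2c6=5.
Step 10. [r5c2∈{1}] r5c2's peers cover all but 1, so r5c2=1.
Step 11. [r2c1∈{4}] r2c1's peers cover all but 4. So r2c1=4.
Step 12. [r5c3∈{4}] r5c3's peers cover all but 4 ⇒ r5c3=4.
Step 13. [r3c2∈{5}] only 5 remains possible at r3c2. So r3c2=5.
Step 14. [r4c4∈{2}] nothing but 2 survives at r4c4 ⇒ r4c4=2.
Step 15. [r1c2∈{6}] r1c2 is down to just 6. So r1c2=6.
Step 16. [r6c4∈{3}] nothing but 3 survives at r6c4. So r6c4=3.
Step 17. [r3c5∈{4}] nothing but 4 survives at r3c5, so r3c5=4.
Step 18. [r1c3∈{2}] nothing but 2 survives at r1c3, so r1c3=2.

Answer: 5 6 2 4 3 1 / 4 3 1 6 2 5 / 2 5 6 1 4 3 / 1 4 3 2 5 6 / 3 1 4 5 6 2 / 6 2 5 3 1 4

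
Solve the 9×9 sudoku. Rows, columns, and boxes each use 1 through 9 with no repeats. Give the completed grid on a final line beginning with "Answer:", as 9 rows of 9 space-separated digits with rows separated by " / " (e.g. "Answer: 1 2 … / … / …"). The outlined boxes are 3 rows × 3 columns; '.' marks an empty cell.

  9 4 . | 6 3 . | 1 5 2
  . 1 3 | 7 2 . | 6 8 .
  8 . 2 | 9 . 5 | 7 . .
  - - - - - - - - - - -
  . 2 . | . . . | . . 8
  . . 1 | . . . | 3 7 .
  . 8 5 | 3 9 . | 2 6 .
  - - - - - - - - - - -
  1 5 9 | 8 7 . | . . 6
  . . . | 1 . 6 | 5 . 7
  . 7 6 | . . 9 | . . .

Step 1. [r8c5∈{4}] nothing but 4 survives at r8c5, so r8c5=4.
Step 2. [r9c1∈{2,3,4}] across box 7, 4 lands solely at r9c1 ⇒ r9c1=4.
Step 3. [r4c3∈{4,7}] 4 has one home in col 3: r4c3 ⇒ r4c3=4.
Step 4. [r5c4∈{2,4,5}] r5c4 is the only open cell in col 4 admitting 4, so r5c4=4.
Step 5. [r8c8∈{2,3,9}] 9 has one home in row 8: r8c8, so r8c8=9.
Step 6. [r4c8∈{1}] r4c8 has the single candidate 1 ⇒ r4c8=1.
Step 7. [r5c5∈{5,6,8}] col 5 places 8 nowhere but r5c5 ⇒ r5c5=8.
Step 8. [r9c4∈{2,5}] in col 4, 2 fits only at r9c4 ⇒ r9c4=2.
Step 9. [r4c1∈{3,6,7}] row 4 places 3 nowhere but r4c1. So r4c1=3.
Step 10. [r9c8∈{3}] only 3 remains possible at r9c8, so r9c8=3.
Step 11. [r3c8∈{4}] r3c8 is down to just 4, so r3c8=4.
Step 12. [r5c2∈{6,9}] col 2 places 9 nowhere but r5c2. So r5c2=9.
Step 13. [r6c6∈{1,7}] in row 6, 1 fits only at r6c6 ⇒ r6c6=1.
Step 14. [r4c5∈{5,6}] r4c5 is the only open cell in row 4 admitting 6, so r4c5=6.
Step 15. [r2c9∈{9}] r2c9 has the single candidate 9 ⇒ r2c9=9.
Step 16. [r8c3∈{8}] nothing but 8 survives at r8c3 ⇒ r8c3=8.
Step 17. [r6c1∈{7}] nothing but 7 survives at r6c1, so r6c1=7.
Step 18. [r8c2∈{3}] nothing but 3 survives at r8c2. So r8c2=3.
Step 19. [r5c9∈{5}] r5c9 is down to just 5. So r5c9=5.
Step 20. [r4c7∈{9}] r4c7 has the single candidate 9 ⇒ r4c7=9.
Step 21. [r4c4∈{5}] only 5 remains possible at r4c4. So r4c4=5.
Step 22. [r7c6∈{3}] r7c6 is down to just 3, so r7c6=3.
Step 23. [r6c9∈{4}] only 4 remains possible at r6c9. So r6c9=4.
Step 24. [r7c8∈{2}] r7c8's peers cover all but 2, so r7c8=2.
Step 25. [r5c6∈{2}] r5c6's peers cover all but 2, so r5c6=2.
Step 26. [r7c7∈{4}] r7c7's peers cover all but 4, so r7c7=4.
Step 27. [r9c9∈{1}] r9c9's peers cover all but 1 ⇒ r9c9=1.
Step 28. [r2c6∈{4}] r2c6 is down to just 4. So r2c6=4.
Step 29. [r1c3∈{7}] r1c3 has the single candidate 7. So r1c3=7.
Step 30. [r3c5∈{1}] r3c5 is down to just 1, so r3c5=1.
Step 31. [r3c2∈{6}] r3c2 has the single candidate 6, so r3c2=6.
Step 32. [r8c1∈{2}] only 2 remains possible at r8c1 ⇒ r8c1=2.
Step 33. [r1c6∈{8}] only 8 remains possible at r1c6. So r1c6=8.
Step 34. [r5c1∈{6}] r5c1 is down to just 6 ⇒ r5c1=6.
Step 35. [r4c6∈{7}] r4c6's peers cover all but 7 ⇒ r4c6=7.
Step 36. [r9c7∈{8}] r9c7 is down to just 8, so r9c7=8.
Step 37. [r2c1∈{5}] nothing but 5 survives at r2c1 ⇒ r2c1=5.
Step 38. [r3c9∈{3}] nothing but 3 survives at r3c9. So r3c9=3.
Step 39. [r9c5∈{5}] only 5 remains possible at r9c5. So r9c5=5.

Answer: 9 4 7 6 3 8 1 5 2 / 5 1 3 7 2 4 6 8 9 / 8 6 2 9 1 5 7 4 3 / 3 2 4 5 6 7 9 1 8 / 6 9 1 4 8 2 3 7 5 / 7 8 5 3 9 1 2 6 4 / 1 5 9 8 7 3 4 2 6 / 2 3 8 1 4 6 5 9 7 / 4 7 6 2 5 9 8 3 1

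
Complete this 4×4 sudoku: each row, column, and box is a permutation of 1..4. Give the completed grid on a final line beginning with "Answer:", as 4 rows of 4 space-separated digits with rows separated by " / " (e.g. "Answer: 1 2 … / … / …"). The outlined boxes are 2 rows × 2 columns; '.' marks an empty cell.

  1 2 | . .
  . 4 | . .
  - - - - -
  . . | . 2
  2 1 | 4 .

Step 1. [r1c3∈{3}] nothing but 3 survives at r1c3, so r1c3=3.
Step 2. [r3c3∈{1}] r3c3's peers cover all but 1. So r3c3=1.
Step 3. [r3c1∈{3,4}] row 3 places 4 nowhere but r3c1. So r3c1=4.
Step 4. [r2c4∈{1}] only 1 remains possible at r2c4 ⇒ r2c4=1.
Step 5. [r2c1∈{3}] r2c1 has the single candidate 3 ⇒ r2c1=3.
Step 6. [r2c3∈{2}] nothing but 2 survives at r2c3 ⇒ r2c3=2.
Step 7. [r3c2∈{3}] nothing but 3 survives at r3c2, so r3c2=3.
Step 8. [r1c4∈{4}] r1c4's peers cover all but 4 ⇒ r1c4=4.
Step 9. [r4c4∈{3}] r4c4 has the single candidate 3, so r4c4=3.

Answer: 1 2 3 4 / 3 4 2 1 / 4 3 1 2 / 2 1 4 3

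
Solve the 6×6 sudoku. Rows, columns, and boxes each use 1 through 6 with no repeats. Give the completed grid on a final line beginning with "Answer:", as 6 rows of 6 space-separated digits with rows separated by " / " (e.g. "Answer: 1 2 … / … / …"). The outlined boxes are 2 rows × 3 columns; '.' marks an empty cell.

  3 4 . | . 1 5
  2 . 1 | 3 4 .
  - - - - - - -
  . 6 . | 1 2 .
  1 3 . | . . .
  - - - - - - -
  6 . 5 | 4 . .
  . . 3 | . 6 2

Step 1. [r3c3∈{4}] only 4 remains possible at r3c3, so r3c3=4.
Step 2. [r5c6∈{1,3}] across col 6, 1 lands solely at r5c6. So r5c6=1.
Step 3. [r2c6∈{6}] r2c6 has the single candidate 6, so r2c6=6.
Step 4. [r4c4∈{5,6}] in row 4, 6 fits only at r4c4 ⇒ r4c4=6.
Step 5. [r6c2∈{1}] r6c2 is down to just 1, so r6c2=1.
Step 6. [r6c4∈{5}] r6c4's peers cover all but 5 ⇒ r6c4=5.
Step 7. [r4c5∈{5}] r4c5 has the single candidate 5, so r4c5=5.
Step 8. [r2c2∈{5}] r2c2's peers cover all but 5, so r2c2=5.
Step 9. [r3c6∈{3}] only 3 remains possible at r3c6. So r3c6=3.
Step 10. [r5c2∈{2}] only 2 remains possible at r5c2 ⇒ r5c2=2.
Step 11. [r3c1∈{5}] r3c1's peers cover all but 5. So r3c1=5.
Step 12. [r4c3∈{2}] r4c3 is down to just 2, so r4c3=2.
Step 13. [r1c4∈{2}] nothing but 2 survives at r1c4, so r1c4=2.
Step 14. [r5c5∈{3}] r5c5's peers cover all but 3, so r5c5=3.
Step 15. [r1c3∈{6}] nothing but 6 survives at r1c3. So r1c3=6.
Step 16. [r4c6∈{4}] r4c6 is down to just 4 ⇒ r4c6=4.
Step 17. [r6c1∈{4}] only 4 remains possible at r6c1, so r6c1=4.

Answer: 3 4 6 2 1 5 / 2 5 1 3 4 6 / 5 6 4 1 2 3 / 1 3 2 6 5 4 / 6 2 5 4 3 1 / 4 1 3 5 6 2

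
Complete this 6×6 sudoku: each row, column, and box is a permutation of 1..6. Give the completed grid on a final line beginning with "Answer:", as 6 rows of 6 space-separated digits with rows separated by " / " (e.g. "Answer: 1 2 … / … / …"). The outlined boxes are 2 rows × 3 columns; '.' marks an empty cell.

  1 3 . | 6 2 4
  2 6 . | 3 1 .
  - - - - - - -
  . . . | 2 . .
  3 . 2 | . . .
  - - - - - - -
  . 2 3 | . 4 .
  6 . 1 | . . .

Step 1. [r6c4∈{5}] r6c4 has the single candidate 5. So r6c4=5.
Step 2. [r3c3∈{4,5,6}] r3c3 is the only open cell in col 3 admitting 6, so r3c3=6.
Step 3. [r3c1∈{4,5}] col 1 places 4 nowhere but r3c1. So r3c1=4.
Step 4. [r2c6∈{5}] r2c6 is down to just 5 ⇒ r2c6=5.
Step 5. [r5c4∈{1}] only 1 remains possible at r5c4 ⇒ r5c4=1.
Step 6. [r4c5∈{5,6}] across col 5, 6 lands solely at r4c5. So r4c5=6.
Step 7. [r4c6∈{1}] only 1 remains possible at r4c6 ⇒ r4c6=1.
Step 8. [r3c5∈{3,5}] r3c5 is the only open cell in col 5 admitting 5, so r3c5=5.
Step 9. [r3c6∈{3}] r3c6 is down to just 3, so r3c6=3.
Step 10. [r4c2∈{5}] r4c2 has the single candidate 5 ⇒ r4c2=5.
Step 11. [r1c3∈{5}] r1c3's peers cover all but 5, so r1c3=5.
Step 12. [r6c5∈{3}] only 3 remains possible at r6c5. So r6c5=3.
Step 13. [r4c4∈{4}] nothing but 4 survives at r4c4. So r4c4=4.
Step 14. [r5c6∈{6}] only 6 remains possible at r5c6 ⇒ r5c6=6.
Step 15. [r3c2∈{1}] nothing but 1 survives at r3c2 ⇒ r3c2=1.
Step 16. [r6c2∈{4}] r6c2's peers cover all but 4. So r6c2=4.
Step 17. [r6c6∈{2}] r6c6 has the single candidate 2 ⇒ r6c6=2.
Step 18. [r5c1∈{5}] only 5 remains possible at r5c1, so r5c1=5.
Step 19. [r2c3∈{4}] r2c3 has the single candidate 4, so r2c3=4.

Answer: 1 3 5 6 2 4 / 2 6 4 3 1 5 / 4 1 6 2 5 3 / 3 5 2 4 6 1 / 5 2 3 1 4 6 / 6 4 1 5 3 2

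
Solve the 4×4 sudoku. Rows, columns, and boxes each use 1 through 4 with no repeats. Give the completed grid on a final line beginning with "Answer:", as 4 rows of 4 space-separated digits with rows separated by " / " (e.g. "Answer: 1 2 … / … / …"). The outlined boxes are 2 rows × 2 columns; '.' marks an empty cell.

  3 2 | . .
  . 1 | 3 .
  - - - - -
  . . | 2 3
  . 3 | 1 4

Step 1. [r2c1∈{4}] r2c1 has the single candidate 4 ⇒ r2c1=4.
Step 2. [r3c2∈{4}] r3c2 has the single candidate 4 ⇒ r3c2=4.
Step 3. [r4c1∈{2}] only 2 remains possible at r4c1, so r4c1=2.
Step 4. [r1c3∈{4}] r1c3 has the single candidate 4. So r1c3=4.
Step 5. [r3c1∈{1}] r3c1's peers cover all but 1. So r3c1=1.
Step 6. [r1c4∈{1}] r1c4 is down to just 1 ⇒ r1c4=1.
Step 7. [r2c4∈{2}] r2c4's peers cover all but 2 ⇒ r2c4=2.

Answer: 3 2 4 1 / 4 1 3 2 / 1 4 2 3 / 2 3 1 4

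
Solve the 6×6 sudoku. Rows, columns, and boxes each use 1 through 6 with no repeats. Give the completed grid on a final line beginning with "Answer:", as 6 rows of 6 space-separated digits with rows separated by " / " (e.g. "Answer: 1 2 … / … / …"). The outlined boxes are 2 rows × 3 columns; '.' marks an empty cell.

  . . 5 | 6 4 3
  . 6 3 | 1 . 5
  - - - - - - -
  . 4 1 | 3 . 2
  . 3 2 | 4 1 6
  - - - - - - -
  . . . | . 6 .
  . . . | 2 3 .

Step 1. [r5c1∈{1,2,3,4,5}] 3 has one home in row 5: r5c1, so r5c1=3.
Step 2. [r5c3∈{4}] only 4 remains possible at r5c3 ⇒ r5c3=4.
Step 3. [r5c2∈{1,2,5}] r5c2 is the only open cell in row 5 admitting 2, so r5c2=2.
Step 4. [r3c1∈{5,6}] in row 3, 6 fits only at r3c1 ⇒ r3c1=6.
Step 5. [r1c2∈{1}] r1c2 is down to just 1, so r1c2=1.
Step 6. [r6c1∈{1,5}] across col 1, 1 lands solely at r6c1, so r6c1=1.
Step 7. [r1c1∈{2}] only 2 remains possible at r1c1 ⇒ r1c1=2.
Step 8. [r4c1∈{5}] only 5 remains possible at r4c1. So r4c1=5.
Step 9. [r2c5∈{2}] r2c5 is down to just 2. So r2c5=2.
Step 10. [r6c6∈{4}] r6c6 is down to just 4 ⇒ r6c6=4.
Step 11. [r5c6∈{1}] r5c6 has the single candidate 1. So r5c6=1.
Step 12. [r3c5∈{5}] nothing but 5 survives at r3c5. So r3c5=5.
Step 13. [r6c2∈{5}] nothing but 5 survives at r6c2, so r6c2=5.
Step 14. [r2c1∈{4}] only 4 remains possible at r2c1, so r2c1=4.
Step 15. [r6c3∈{6}] r6c3 is down to just 6, so r6c3=6.
Step 16. [r5c4∈{5}] r5c4 is down to just 5, so r5c4=5.

Answer: 2 1 5 6 4 3 / 4 6 3 1 2 5 / 6 4 1 3 5 2 / 5 3 2 4 1 6 / 3 2 4 5 6 1 / 1 5 6 2 3 4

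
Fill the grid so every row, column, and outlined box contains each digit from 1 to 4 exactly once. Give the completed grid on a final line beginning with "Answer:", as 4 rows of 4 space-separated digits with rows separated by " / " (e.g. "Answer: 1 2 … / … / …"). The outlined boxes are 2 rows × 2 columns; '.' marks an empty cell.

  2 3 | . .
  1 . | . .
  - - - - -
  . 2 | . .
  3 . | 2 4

Step 1. [r1c3∈{1,4}] in row 1, 4 fits only at r1c3. So r1c3=4.
Step 2. [r2c3∈{3}] only 3 remains possible at r2c3 ⇒ r2c3=3.
Step 3. [r3c4∈{1,3}] across row 3, 3 lands solely at r3c4. So r3c4=3.
Step 4. [r1c4∈{1}] r1c4 is down to just 1 ⇒ r1c4=1.
Step 5. [r2c4∈{2}] only 2 remains possible at r2c4. So r2c4=2.
Step 6. [r3c1∈{4}] r3c1's peers cover all but 4, so r3c1=4.
Step 7. [r4c2∈{1}] r4c2's peers cover all but 1. So r4c2=1.
Step 8. [r2c2∈{4}] only 4 remains possible at r2c2 ⇒ r2c2=4.
Step 9. [r3c3∈{1}] r3c3's peers cover all but 1. So r3c3=1.

Answer: 2 3 4 1 / 1 4 3 2 / 4 2 1 3 / 3 1 2 4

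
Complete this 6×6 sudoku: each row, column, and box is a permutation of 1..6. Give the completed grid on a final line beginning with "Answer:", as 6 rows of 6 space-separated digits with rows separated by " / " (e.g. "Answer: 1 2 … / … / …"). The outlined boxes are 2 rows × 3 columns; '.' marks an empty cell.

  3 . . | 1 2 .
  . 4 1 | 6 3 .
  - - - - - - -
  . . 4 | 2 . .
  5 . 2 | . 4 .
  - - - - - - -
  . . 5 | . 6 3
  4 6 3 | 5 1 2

Step 1. [r3c1∈{1,6}] 6 has one home in col 1: r3c1. So r3c1=6.
Step 2. [r2c6∈{5}] r2c6's peers cover all but 5 ⇒ r2c6=5.
Step 3. [r5c2∈{1,2}] in col 2, 2 fits only at r5c2. So r5c2=2.
Step 4. [r3c6∈{1}] r3c6's peers cover all but 1 ⇒ r3c6=1.
Step 5. [r4c4∈{3}] only 3 remains possible at r4c4 ⇒ r4c4=3.
Step 6. [r1c2∈{5}] nothing but 5 survives at r1c2. So r1c2=5.
Step 7. [r2c1∈{2}] only 2 remains possible at r2c1, so r2c1=2.
Step 8. [r3c2∈{3}] nothing but 3 survives at r3c2, so r3c2=3.
Step 9. [r5c4∈{4}] r5c4 is down to just 4. So r5c4=4.
Step 10. [r1c3∈{6}] r1c3 has the single candidate 6 ⇒ r1c3=6.
Step 11. [r3c5∈{5}] r3c5 has the single candidate 5 ⇒ r3c5=5.
Step 12. [r1c6∈{4}] r1c6 has the single candidate 4 ⇒ r1c6=4.
Step 13. [r4c6∈{6}] r4c6 has the single candidate 6 ⇒ r4c6=6.
Step 14. [r5c1∈{1}] r5c1's peers cover all but 1. So r5c1=1.
Step 15. [r4c2∈{1}] r4c2 is down to just 1, so r4c2=1.

Answer: 3 5 6 1 2 4 / 2 4 1 6 3 5 / 6 3 4 2 5 1 / 5 1 2 3 4 6 / 1 2 5 4 6 3 / 4 6 3 5 1 2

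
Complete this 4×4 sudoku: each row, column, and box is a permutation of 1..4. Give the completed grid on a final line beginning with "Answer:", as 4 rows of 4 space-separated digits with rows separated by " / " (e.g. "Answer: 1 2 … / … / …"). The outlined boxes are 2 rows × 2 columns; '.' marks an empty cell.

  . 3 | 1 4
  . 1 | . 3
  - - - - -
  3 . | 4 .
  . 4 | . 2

Step 1. [r2c1∈{2,4}] 4 has one home in row 2: r2c1. So r2c1=4.
Step 2. [r1c1∈{2}] r1c1 has the single candidate 2, so r1c1=2.
Step 3. [r2c3∈{2}] r2c3's peers cover all but 2, so r2c3=2.
Step 4. [r3c4∈{1}] nothing but 1 survives at r3c4. So r3c4=1.
Step 5. [r3c2∈{2}] r3c2 is down to just 2 ⇒ r3c2=2.
Step 6. [r4c1∈{1}] r4c1 is down to just 1. So r4c1=1.
Step 7. [r4c3∈{3}] only 3 remains possible at r4c3. So r4c3=3.

Answer: 2 3 1 4 / 4 1 2 3 / 3 2 4 1 / 1 4 3 2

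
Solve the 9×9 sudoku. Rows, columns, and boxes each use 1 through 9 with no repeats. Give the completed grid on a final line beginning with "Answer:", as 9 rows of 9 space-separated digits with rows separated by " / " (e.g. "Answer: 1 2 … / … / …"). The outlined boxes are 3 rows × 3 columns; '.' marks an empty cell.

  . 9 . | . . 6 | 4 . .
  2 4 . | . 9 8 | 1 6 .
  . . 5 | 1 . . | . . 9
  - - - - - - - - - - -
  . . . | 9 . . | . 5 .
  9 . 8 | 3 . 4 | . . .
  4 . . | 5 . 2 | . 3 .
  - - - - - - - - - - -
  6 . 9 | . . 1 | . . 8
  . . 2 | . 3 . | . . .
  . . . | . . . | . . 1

Step 1. [r4c6∈{7}] only 7 remains possible at r4c6 ⇒ r4c6=7.
Step 2. [r2c4∈{7}] r2c4 is down to just 7 ⇒ r2c4=7.
Step 3. [r5c2∈{1,2,5,6,7}] in row 5, 5 fits only at r5c2, so r5c2=5.
Step 4. [r2c3∈{3}] nothing but 3 survives at r2c3 ⇒ r2c3=3.
Step 5. [r1c4∈{2}] r1c4 has the single candidate 2 ⇒ r1c4=2.
Step 6. [r6c7∈{6,7,8,9}] r6c7 is the only open cell in row 6 admitting 9, so r6c7=9.
Step 7. [r4c2∈{1,2,3,6}] in col 2, 2 fits only at r4c2 ⇒ r4c2=2.
Step 8. [r7c4∈{4}] r7c4 has the single candidate 4, so r7c4=4.
Step 9. [r6c5∈{1,6,8}] row 6 places 8 nowhere but r6c5, so r6c5=8.
Step 10. [r5c9∈{2,6,7}] r5c9 is the only open cell in col 9 admitting 2. So r5c9=2.
Step 11. [r3c2∈{6,7,8}] r3c2 is the only open cell in row 3 admitting 6 ⇒ r3c2=6.
Step 12. [r1c5∈{5}] only 5 remains possible at r1c5. So r1c5=5.
Step 13. [r7c7∈{2,3,5,7}] row 7 places 5 nowhere but r7c7. So r7c7=5.
Step 14. [r9c7∈{2,3,6,7}] in box 9, 3 fits only at r9c7 ⇒ r9c7=3.
Step 15. [r3c7∈{2,7,8}] 2 has one home in col 7: r3c7. So r3c7=2.
Step 16. [r5c8∈{1,7}] 1 has one home in col 8: r5c8 ⇒ r5c8=1.
Step 17. [r5c7∈{6,7}] r5c7 is the only open cell in row 5 admitting 7, so r5c7=7.
Step 18. [r6c9∈{6}] r6c9 is down to just 6 ⇒ r6c9=6.
Step 19. [r4c5∈{1,6}] r4c5 is the only open cell in col 5 admitting 1, so r4c5=1.
Step 20. [r9c3∈{4,7}] across col 3, 4 lands solely at r9c3, so r9c3=4.
Step 21. [r8c8∈{4,7,9}] r8c8 is the only open cell in col 8 admitting 4. So r8c8=4.
Step 22. [r8c9∈{7}] r8c9 has the single candidate 7 ⇒ r8c9=7.
Step 23. [r7c8∈{2}] r7c8 has the single candidate 2 ⇒ r7c8=2.
Step 24. [r8c6∈{5,9}] r8c6 is the only open cell in row 8 admitting 9. So r8c6=9.
Step 25. [r8c1∈{1,5,8}] across row 8, 5 lands solely at r8c1 ⇒ r8c1=5.
Step 26. [r1c1∈{1,7,8}] r1c1 is the only open cell in col 1 admitting 1. So r1c1=1.
Step 27. [r1c3∈{7}] nothing but 7 survives at r1c3. So r1c3=7.
Step 28. [r9c1∈{7,8}] r9c1 is the only open cell in col 1 admitting 7 ⇒ r9c1=7.
Step 29. [r8c2∈{1,8}] 1 has one home in row 8: r8c2, so r8c2=1.
Step 30. [r8c4∈{6,8}] across row 8, 8 lands solely at r8c4, so r8c4=8.
Step 31. [r9c5∈{2,6}] across row 9, 2 lands solely at r9c5 ⇒ r9c5=2.
Step 32. [r3c8∈{7,8}] in row 3, 7 fits only at r3c8. So r3c8=7.
Step 33. [r9c8∈{9}] r9c8 is down to just 9. So r9c8=9.
Step 34. [r7c5∈{7}] r7c5 is down to just 7, so r7c5=7.
Step 35. [r9c4∈{6}] r9c4 has the single candidate 6. So r9c4=6.
Step 36. [r3c6∈{3}] r3c6 has the single candidate 3. So r3c6=3.
Step 37. [r6c2∈{7}] r6c2 has the single candidate 7 ⇒ r6c2=7.
Step 38. [r4c1∈{3}] r4c1's peers cover all but 3, so r4c1=3.
Step 39. [r5c5∈{6}] r5c5's peers cover all but 6 ⇒ r5c5=6.
Step 40. [r7c2∈{3}] r7c2 has the single candidate 3, so r7c2=3.
Step 41. [r2c9∈{5}] only 5 remains possible at r2c9 ⇒ r2c9=5.
Step 42. [r8c7∈{6}] r8c7 has the single candidate 6, so r8c7=6.
Step 43. [r1c8∈{8}] nothing but 8 survives at r1c8. So r1c8=8.
Step 44. [r9c6∈{5}] r9c6 has the single candidate 5 ⇒ r9c6=5.
Step 45. [r4c7∈{8}] r4c7 is down to just 8, so r4c7=8.
Step 46. [r3c1∈{8}] r3c1 is down to just 8. So r3c1=8.
Step 47. [r9c2∈{8}] r9c2's peers cover all but 8. So r9c2=8.
Step 48. [r4c9∈{4}] r4c9's peers cover all but 4. So r4c9=4.
Step 49. [r1c9∈{3}] nothing but 3 survives at r1c9 ⇒ r1c9=3.
Step 50. [r3c5∈{4}] r3c5 has the single candidate 4 ⇒ r3c5=4.
Step 51. [r4c3∈{6}] nothing but 6 survives at r4c3, so r4c3=6.
Step 52. [r6c3∈{1}] nothing but 1 survives at r6c3 ⇒ r6c3=1.

Answer: 1 9 7 2 5 6 4 8 3 / 2 4 3 7 9 8 1 6 5 / 8 6 5 1 4 3 2 7 9 / 3 2 6 9 1 7 8 5 4 / 9 5 8 3 6 4 7 1 2 / 4 7 1 5 8 2 9 3 6 / 6 3 9 4 7 1 5 2 8 / 5 1 2 8 3 9 6 4 7 / 7 8 4 6 2 5 3 9 1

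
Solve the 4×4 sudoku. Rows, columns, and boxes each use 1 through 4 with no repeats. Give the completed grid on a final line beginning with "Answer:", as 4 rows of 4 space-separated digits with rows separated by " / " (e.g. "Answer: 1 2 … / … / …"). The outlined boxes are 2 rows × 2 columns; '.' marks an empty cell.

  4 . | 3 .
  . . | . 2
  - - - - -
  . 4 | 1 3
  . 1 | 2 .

Step 1. [r4c1∈{3}] r4c1 has the single candidate 3 ⇒ r4c1=3.
Step 2. [r3c1∈{2}] r3c1 has the single candidate 2 ⇒ r3c1=2.
Step 3. [r2c1∈{1}] only 1 remains possible at r2c1. So r2c1=1.
Step 4. [r4c4∈{4}] r4c4's peers cover all but 4 ⇒ r4c4=4.
Step 5. [r2c3∈{4}] r2c3 has the single candidate 4. So r2c3=4.
Step 6. [r1c2∈{2}] r1c2's peers cover all but 2 ⇒ r1c2=2.
Step 7. [r2c2∈{3}] r2c2 has the single candidate 3. So r2c2=3.
Step 8. [r1c4∈{1}] only 1 remains possible at r1c4. So r1c4=1.

Answer: 4 2 3 1 / 1 3 4 2 / 2 4 1 3 / 3 1 2 4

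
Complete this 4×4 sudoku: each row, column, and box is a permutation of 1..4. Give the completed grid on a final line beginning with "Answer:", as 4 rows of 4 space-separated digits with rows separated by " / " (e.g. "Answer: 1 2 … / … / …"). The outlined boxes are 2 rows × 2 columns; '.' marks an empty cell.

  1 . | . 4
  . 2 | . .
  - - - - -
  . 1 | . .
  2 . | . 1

Step 1. [r2c4∈{3}] r2c4 is down to just 3, so r2c4=3.
Step 2. [r4c2∈{3,4}] col 2 places 4 nowhere but r4c2 ⇒ r4c2=4.
Step 3. [r3c3∈{2,3,4}] row 3 places 4 nowhere but r3c3, so r3c3=4.
Step 4. [r1c3∈{2}] nothing but 2 survives at r1c3 ⇒ r1c3=2.
Step 5. [r3c1∈{3}] nothing but 3 survives at r3c1. So r3c1=3.
Step 6. [r2c1∈{4}] r2c1's peers cover all but 4, so r2c1=4.
Step 7. [r3c4∈{2}] only 2 remains possible at r3c4 ⇒ r3c4=2.
Step 8. [r2c3∈{1}] r2c3 is down to just 1, so r2c3=1.
Step 9. [r1c2∈{3}] nothing but 3 survives at r1c2. So r1c2=3.
Step 10. [r4c3∈{3}] nothing but 3 survives at r4c3 ⇒ r4c3=3.

Answer: 1 3 2 4 / 4 2 1 3 / 3 1 4 2 / 2 4 3 1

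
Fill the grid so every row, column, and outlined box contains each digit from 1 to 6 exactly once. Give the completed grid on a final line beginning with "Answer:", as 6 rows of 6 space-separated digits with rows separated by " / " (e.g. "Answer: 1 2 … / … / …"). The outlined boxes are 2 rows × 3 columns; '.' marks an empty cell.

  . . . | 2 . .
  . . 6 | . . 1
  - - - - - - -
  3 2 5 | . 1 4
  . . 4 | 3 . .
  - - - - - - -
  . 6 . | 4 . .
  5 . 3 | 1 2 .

Step 1. [r2c4∈{5}] nothing but 5 survives at r2c4. So r2c4=5.
Step 2. [r1c3∈{1}] r1c3's peers cover all but 1, so r1c3=1.
Step 3. [r1c1∈{4}] r1c1 is down to just 4, so r1c1=4.
Step 4. [r4c1∈{1,6}] in col 1, 6 fits only at r4c1 ⇒ r4c1=6.
Step 5. [r1c5∈{3,6}] r1c5 is the only open cell in col 5 admitting 6. So r1c5=6.
Step 6. [r1c6∈{3}] r1c6 is down to just 3. So r1c6=3.
Step 7. [r5c6∈{5}] r5c6 has the single candidate 5 ⇒ r5c6=5.
Step 8. [r5c1∈{1,2}] r5c1 is the only open cell in row 5 admitting 1 ⇒ r5c1=1.
Step 9. [r6c2∈{4}] nothing but 4 survives at r6c2. So r6c2=4.
Step 10. [r3c4∈{6}] r3c4's peers cover all but 6, so r3c4=6.
Step 11. [r5c3∈{2}] r5c3's peers cover all but 2 ⇒ r5c3=2.
Step 12. [r4c6∈{2}] only 2 remains possible at r4c6 ⇒ r4c6=2.
Step 13. [r2c5∈{4}] r2c5's peers cover all but 4, so r2c5=4.
Step 14. [r2c1∈{2}] r2c1's peers cover all but 2, so r2c1=2.
Step 15. [r4c2∈{1}] r4c2's peers cover all but 1 ⇒ r4c2=1.
Step 16. [r5c5∈{3}] r5c5 is down to just 3, so r5c5=3.
Step 17. [r1c2∈{5}] r1c2 is down to just 5. So r1c2=5.
Step 18. [r6c6∈{6}] r6c6's peers cover all but 6 ⇒ r6c6=6.
Step 19. [r2c2∈{3}] r2c2 is down to just 3, so r2c2=3.
Step 20. [r4c5∈{5}] r4c5 has the single candidate 5 ⇒ r4c5=5.

Answer: 4 5 1 2 6 3 / 2 3 6 5 4 1 / 3 2 5 6 1 4 / 6 1 4 3 5 2 / 1 6 2 4 3 5 / 5 4 3 1 2 6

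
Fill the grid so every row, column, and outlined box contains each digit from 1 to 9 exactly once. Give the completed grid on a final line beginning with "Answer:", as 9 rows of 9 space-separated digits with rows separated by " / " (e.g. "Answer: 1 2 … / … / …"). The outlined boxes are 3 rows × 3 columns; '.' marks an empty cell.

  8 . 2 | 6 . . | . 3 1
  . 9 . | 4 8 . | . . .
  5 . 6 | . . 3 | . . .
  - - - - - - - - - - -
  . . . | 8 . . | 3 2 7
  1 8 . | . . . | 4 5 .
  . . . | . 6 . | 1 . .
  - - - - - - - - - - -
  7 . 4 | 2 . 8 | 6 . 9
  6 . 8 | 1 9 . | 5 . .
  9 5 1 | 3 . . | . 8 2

Step 1. [r6c4∈{5,7,9}] col 4 places 5 nowhere but r6c4 ⇒ r6c4=5.
Step 2. [r9c7∈{7}] r9c7 is down to just 7, so r9c7=7.
Step 3. [r4c1∈{4}] r4c1 is down to just 4, so r4c1=4.
Step 4. [r2c6∈{1,2,5,7}] in row 2, 1 fits only at r2c6, so r2c6=1.
Step 5. [r4c6∈{9}] r4c6's peers cover all but 9 ⇒ r4c6=9.
Step 6. [r5c4∈{7}] r5c4 has the single candidate 7 ⇒ r5c4=7.
Step 7. [r6c6∈{2,4}] row 6 places 4 nowhere but r6c6 ⇒ r6c6=4.
Step 8. [r3c5∈{2,7}] across box 2, 2 lands solely at r3c5 ⇒ r3c5=2.
Step 9. [r1c5∈{5,7}] across col 5, 7 lands solely at r1c5, so r1c5=7.
Step 10. [r3c4∈{9}] only 9 remains possible at r3c4. So r3c4=9.
Step 11. [r8c8∈{4}] nothing but 4 survives at r8c8 ⇒ r8c8=4.
Step 12. [r2c8∈{6,7}] col 8 places 6 nowhere but r2c8, so r2c8=6.
Step 13. [r2c3∈{3,7}] in row 2, 7 fits only at r2c3 ⇒ r2c3=7.
Step 14. [r7c2∈{3}] r7c2's peers cover all but 3. So r7c2=3.
Step 15. [r5c3∈{3,9}] across row 5, 9 lands solely at r5c3, so r5c3=9.
Step 16. [r3c9∈{4,8}] col 9 places 4 nowhere but r3c9 ⇒ r3c9=4.
Step 17. [r6c1∈{2,3}] in col 1, 2 fits only at r6c1. So r6c1=2.
Step 18. [r5c5∈{3}] only 3 remains possible at r5c5. So r5c5=3.
Step 19. [r2c1∈{3}] nothing but 3 survives at r2c1. So r2c1=3.
Step 20. [r3c2∈{1}] r3c2's peers cover all but 1, so r3c2=1.
Step 21. [r1c6∈{5}] r1c6 has the single candidate 5. So r1c6=5.
Step 22. [r3c7∈{8}] only 8 remains possible at r3c7, so r3c7=8.
Step 23. [r5c9∈{6}] nothing but 6 survives at r5c9, so r5c9=6.
Step 24. [r9c5∈{4}] r9c5 is down to just 4 ⇒ r9c5=4.
Step 25. [r3c8∈{7}] only 7 remains possible at r3c8. So r3c8=7.
Step 26. [r6c9∈{8}] r6c9's peers cover all but 8. So r6c9=8.
Step 27. [r6c3∈{3}] only 3 remains possible at r6c3 ⇒ r6c3=3.
Step 28. [r4c3∈{5}] r4c3 has the single candidate 5 ⇒ r4c3=5.
Step 29. [r1c2∈{4}] r1c2's peers cover all but 4. So r1c2=4.
Step 30. [r6c8∈{9}] nothing but 9 survives at r6c8 ⇒ r6c8=9.
Step 31. [r6c2∈{7}] r6c2 is down to just 7 ⇒ r6c2=7.
Step 32. [r2c7∈{2}] r2c7 has the single candidate 2 ⇒ r2c7=2.
Step 33. [r9c6∈{6}] r9c6's peers cover all but 6. So r9c6=6.
Step 34. [r8c6∈{7}] only 7 remains possible at r8c6. So r8c6=7.
Step 35. [r2c9∈{5}] r2c9 has the single candidate 5. So r2c9=5.
Step 36. [r7c8∈{1}] r7c8 is down to just 1. So r7c8=1.
Step 37. [r4c5∈{1}] only 1 remains possible at r4c5, so r4c5=1.
Step 38. [r8c9∈{3}] r8c9's peers cover all but 3, so r8c9=3.
Step 39. [r5c6∈{2}] r5c6 has the single candidate 2, so r5c6=2.
Step 40. [r4c2∈{6}] only 6 remains possible at r4c2 ⇒ r4c2=6.
Step 41. [r8c2∈{2}] only 2 remains possible at r8c2. So r8c2=2.
Step 42. [r1c7∈{9}] r1c7 has the single candidate 9 ⇒ r1c7=9.
Step 43. [r7c5∈{5}] r7c5 is down to just 5, so r7c5=5.

Answer: 8 4 2 6 7 5 9 3 1 / 3 9 7 4 8 1 2 6 5 / 5 1 6 9 2 3 8 7 4 / 4 6 5 8 1 9 3 2 7 / 1 8 9 7 3 2 4 5 6 / 2 7 3 5 6 4 1 9 8 / 7 3 4 2 5 8 6 1 9 / 6 2 8 1 9 7 5 4 3 / 9 5 1 3 4 6 7 8 2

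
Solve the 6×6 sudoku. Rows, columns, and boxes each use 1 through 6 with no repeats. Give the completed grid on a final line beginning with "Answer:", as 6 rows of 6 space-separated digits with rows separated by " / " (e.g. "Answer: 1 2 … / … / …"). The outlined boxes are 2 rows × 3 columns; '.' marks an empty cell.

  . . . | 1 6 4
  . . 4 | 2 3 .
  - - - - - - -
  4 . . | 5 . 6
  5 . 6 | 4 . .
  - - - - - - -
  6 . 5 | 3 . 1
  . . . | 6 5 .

Step 1. [r6c6∈{2}] r6c6's peers cover all but 2, so r6c6=2.
Step 2. [r5c2∈{2,4}] r5c2 is the only open cell in row 5 admitting 2. So r5c2=2.
Step 3. [r3c3∈{1,2,3}] across box 3, 2 lands solely at r3c3. So r3c3=2.
Step 4. [r3c2∈{1,3}] r3c2 is the only open cell in row 3 admitting 3. So r3c2=3.
Step 5. [r4c2∈{1}] r4c2's peers cover all but 1 ⇒ r4c2=1.
Step 6. [r1c3∈{3}] r1c3 has the single candidate 3, so r1c3=3.
Step 7. [r6c3∈{1}] only 1 remains possible at r6c3. So r6c3=1.
Step 8. [r1c2∈{5}] r1c2's peers cover all but 5, so r1c2=5.
Step 9. [r3c5∈{1}] r3c5's peers cover all but 1, so r3c5=1.
Step 10. [r2c1∈{1}] r2c1 has the single candidate 1, so r2c1=1.
Step 11. [r2c2∈{6}] r2c2 has the single candidate 6. So r2c2=6.
Step 12. [r2c6∈{5}] only 5 remains possible at r2c6, so r2c6=5.
Step 13. [r1c1∈{2}] r1c1 is down to just 2. So r1c1=2.
Step 14. [r4c5∈{2}] r4c5 has the single candidate 2, so r4c5=2.
Step 15. [r6c1∈{3}] r6c1 is down to just 3, so r6c1=3.
Step 16. [r5c5∈{4}] r5c5's peers cover all but 4 ⇒ r5c5=4.
Step 17. [r4c6∈{3}] r4c6 is down to just 3. So r4c6=3.
Step 18. [r6c2∈{4}] r6c2 is down to just 4. So r6c2=4.

Answer: 2 5 3 1 6 4 / 1 6 4 2 3 5 / 4 3 2 5 1 6 / 5 1 6 4 2 3 / 6 2 5 3 4 1 / 3 4 1 6 5 2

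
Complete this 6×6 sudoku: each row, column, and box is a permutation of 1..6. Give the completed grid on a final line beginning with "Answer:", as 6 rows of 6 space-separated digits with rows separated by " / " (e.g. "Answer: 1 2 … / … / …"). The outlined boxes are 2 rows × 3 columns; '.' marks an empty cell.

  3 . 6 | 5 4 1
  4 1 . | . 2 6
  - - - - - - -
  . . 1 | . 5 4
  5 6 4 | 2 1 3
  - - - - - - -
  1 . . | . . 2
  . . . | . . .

Step 1. [r6c3∈{2,3,5}] col 3 places 2 nowhere but r6c3 ⇒ r6c3=2.
Step 2. [r5c3∈{3,5}] across col 3, 3 lands solely at r5c3 ⇒ r5c3=3.
Step 3. [r5c5∈{6}] only 6 remains possible at r5c5 ⇒ r5c5=6.
Step 4. [r5c2∈{4,5}] r5c2 is the only open cell in row 5 admitting 5 ⇒ r5c2=5.
Step 5. [r6c4∈{1,3,4}] row 6 places 1 nowhere but r6c4, so r6c4=1.
Step 6. [r1c2∈{2}] r1c2's peers cover all but 2, so r1c2=2.
Step 7. [r2c4∈{3}] only 3 remains possible at r2c4. So r2c4=3.
Step 8. [r6c6∈{5}] r6c6 is down to just 5, so r6c6=5.
Step 9. [r6c1∈{6}] r6c1's peers cover all but 6, so r6c1=6.
Step 10. [r6c2∈{4}] nothing but 4 survives at r6c2. So r6c2=4.
Step 11. [r2c3∈{5}] r2c3's peers cover all but 5. So r2c3=5.
Step 12. [r5c4∈{4}] r5c4 is down to just 4, so r5c4=4.
Step 13. [r3c2∈{3}] only 3 remains possible at r3c2. So r3c2=3.
Step 14. [r3c4∈{6}] r3c4 is down to just 6 ⇒ r3c4=6.
Step 15. [r6c5∈{3}] r6c5 is down to just 3. So r6c5=3.
Step 16. [r3c1∈{2}] r3c1 is down to just 2, so r3c1=2.

Answer: 3 2 6 5 4 1 / 4 1 5 3 2 6 / 2 3 1 6 5 4 / 5 6 4 2 1 3 / 1 5 3 4 6 2 / 6 4 2 1 3 5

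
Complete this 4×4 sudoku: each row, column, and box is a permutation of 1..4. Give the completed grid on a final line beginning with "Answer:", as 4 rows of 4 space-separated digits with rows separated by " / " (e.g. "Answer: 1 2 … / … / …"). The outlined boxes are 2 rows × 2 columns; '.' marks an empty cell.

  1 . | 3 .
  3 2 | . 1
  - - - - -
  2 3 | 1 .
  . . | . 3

Step 1. [r1c2∈{4}] only 4 remains possible at r1c2, so r1c2=4.
Step 2. [r3c4∈{4}] r3c4 has the single candidate 4, so r3c4=4.
Step 3. [r4c3∈{2}] r4c3's peers cover all but 2, so r4c3=2.
Step 4. [r1c4∈{2}] r1c4 has the single candidate 2. So r1c4=2.
Step 5. [r4c2∈{1}] r4c2's peers cover all but 1 ⇒ r4c2=1.
Step 6. [r2c3∈{4}] r2c3 has the single candidate 4 ⇒ r2c3=4.
Step 7. [r4c1∈{4}] r4c1 has the single candidate 4. So r4c1=4.

Answer: 1 4 3 2 / 3 2 4 1 / 2 3 1 4 / 4 1 2 3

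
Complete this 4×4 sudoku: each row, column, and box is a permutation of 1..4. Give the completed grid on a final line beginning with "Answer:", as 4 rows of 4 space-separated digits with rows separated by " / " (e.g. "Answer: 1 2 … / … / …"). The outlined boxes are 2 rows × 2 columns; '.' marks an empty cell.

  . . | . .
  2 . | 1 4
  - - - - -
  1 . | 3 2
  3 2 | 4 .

Step 1. [r1c2∈{1,3,4}] r1c2 is the only open cell in row 1 admitting 1 ⇒ r1c2=1.
Step 2. [r1c3∈{2}] r1c3's peers cover all but 2, so r1c3=2.
Step 3. [r3c2∈{4}] r3c2 is down to just 4 ⇒ r3c2=4.
Step 4. [r2c2∈{3}] r2c2's peers cover all but 3 ⇒ r2c2=3.
Step 5. [r1c1∈{4}] nothing but 4 survives at r1c1, so r1c1=4.
Step 6. [r4c4∈{1}] r4c4 has the single candidate 1. So r4c4=1.
Step 7. [r1c4∈{3}] nothing but 3 survives at r1c4. So r1c4=3.

Answer: 4 1 2 3 / 2 3 1 4 / 1 4 3 2 / 3 2 4 1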